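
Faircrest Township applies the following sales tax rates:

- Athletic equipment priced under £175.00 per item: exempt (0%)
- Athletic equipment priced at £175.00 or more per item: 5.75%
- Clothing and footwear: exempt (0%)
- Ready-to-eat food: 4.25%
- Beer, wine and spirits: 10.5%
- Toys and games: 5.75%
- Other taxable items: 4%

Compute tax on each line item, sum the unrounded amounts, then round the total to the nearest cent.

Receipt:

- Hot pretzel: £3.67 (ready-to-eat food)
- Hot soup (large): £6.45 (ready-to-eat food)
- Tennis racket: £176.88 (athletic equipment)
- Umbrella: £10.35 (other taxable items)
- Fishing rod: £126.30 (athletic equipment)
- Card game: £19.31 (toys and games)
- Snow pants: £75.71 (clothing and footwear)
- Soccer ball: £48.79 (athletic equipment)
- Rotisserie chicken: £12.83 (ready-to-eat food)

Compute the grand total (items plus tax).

£492.96

Hot pretzel £3.67: ready-to-eat food → 4.25% → £0.155975
Hot soup (large) £6.45: ready-to-eat food → 4.25% → £0.274125
Tennis racket £176.88: athletic equipment, £175.00 or more → 5.75% → £10.1706
Umbrella £10.35: other taxable items → 4% → £0.414
Fishing rod £126.30: athletic equipment, under £175.00 → 0% → £0.00
Card game £19.31: toys and games → 5.75% → £1.110325
Snow pants £75.71: clothing and footwear → 0% → £0.00
Soccer ball £48.79: athletic equipment, under £175.00 → 0% → £0.00
Rotisserie chicken £12.83: ready-to-eat food → 4.25% → £0.545275
Subtotal = £480.29; unrounded tax = £12.6703 → £12.67; total due = £492.96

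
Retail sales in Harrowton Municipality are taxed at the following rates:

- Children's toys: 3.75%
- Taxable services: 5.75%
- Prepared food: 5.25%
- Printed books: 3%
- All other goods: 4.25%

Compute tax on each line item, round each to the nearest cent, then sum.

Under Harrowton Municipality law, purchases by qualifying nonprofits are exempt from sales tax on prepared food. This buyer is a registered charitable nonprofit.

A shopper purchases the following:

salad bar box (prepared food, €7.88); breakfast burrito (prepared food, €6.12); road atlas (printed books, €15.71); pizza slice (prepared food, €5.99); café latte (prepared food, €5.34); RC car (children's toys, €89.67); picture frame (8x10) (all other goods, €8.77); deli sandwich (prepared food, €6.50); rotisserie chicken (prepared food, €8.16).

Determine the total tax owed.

€4.20

Salad bar box €7.88: prepared food, buyer-exempt → 0% → €0.00
Breakfast burrito €6.12: prepared food, buyer-exempt → 0% → €0.00
Road atlas €15.71: printed books → 3% → €0.47
Pizza slice €5.99: prepared food, buyer-exempt → 0% → €0.00
Café latte €5.34: prepared food, buyer-exempt → 0% → €0.00
RC car €89.67: children's toys → 3.75% → €3.36
Picture frame (8x10) €8.77: all other goods → 4.25% → €0.37
Deli sandwich €6.50: prepared food, buyer-exempt → 0% → €0.00
Rotisserie chicken €8.16: prepared food, buyer-exempt → 0% → €0.00
Total tax = €0.47 + €3.36 + €0.37 = €4.20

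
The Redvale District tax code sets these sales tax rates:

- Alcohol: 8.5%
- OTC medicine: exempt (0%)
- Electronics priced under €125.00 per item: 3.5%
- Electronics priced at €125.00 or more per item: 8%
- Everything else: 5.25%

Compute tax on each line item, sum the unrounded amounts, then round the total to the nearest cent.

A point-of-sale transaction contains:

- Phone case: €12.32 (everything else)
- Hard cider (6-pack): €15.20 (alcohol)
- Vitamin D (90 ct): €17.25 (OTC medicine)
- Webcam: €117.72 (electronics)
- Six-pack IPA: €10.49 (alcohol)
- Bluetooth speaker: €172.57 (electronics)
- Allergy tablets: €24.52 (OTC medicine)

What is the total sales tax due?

Phone case €12.32: everything else → 5.25% → €0.6468
Hard cider (6-pack) €15.20: alcohol → 8.5% → €1.292
Vitamin D (90 ct) €17.25: OTC medicine → 0% → €0.00
Webcam €117.72: electronics, under €125.00 → 3.5% → €4.1202
Six-pack IPA €10.49: alcohol → 8.5% → €0.89165
Bluetooth speaker €172.57: electronics, €125.00 or more → 8% → €13.8056
Allergy tablets €24.52: OTC medicine → 0% → €0.00
Unrounded tax sum = €20.75625 → €20.76

€20.76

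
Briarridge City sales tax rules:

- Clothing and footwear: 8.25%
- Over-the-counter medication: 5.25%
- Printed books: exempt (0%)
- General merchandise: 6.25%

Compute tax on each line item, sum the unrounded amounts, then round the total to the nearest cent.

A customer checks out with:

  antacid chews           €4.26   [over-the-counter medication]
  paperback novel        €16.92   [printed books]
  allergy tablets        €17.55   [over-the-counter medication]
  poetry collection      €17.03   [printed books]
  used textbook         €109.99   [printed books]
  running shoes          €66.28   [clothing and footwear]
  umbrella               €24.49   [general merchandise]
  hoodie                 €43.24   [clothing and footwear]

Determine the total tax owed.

Antacid chews €4.26: over-the-counter medication → 5.25% → €0.22365
Paperback novel €16.92: printed books → 0% → €0.00
Allergy tablets €17.55: over-the-counter medication → 5.25% → €0.921375
Poetry collection €17.03: printed books → 0% → €0.00
Used textbook €109.99: printed books → 0% → €0.00
Running shoes €66.28: clothing and footwear → 8.25% → €5.4681
Umbrella €24.49: general merchandise → 6.25% → €1.530625
Hoodie €43.24: clothing and footwear → 8.25% → €3.5673
Unrounded tax sum = €11.71105 → €11.71

€11.71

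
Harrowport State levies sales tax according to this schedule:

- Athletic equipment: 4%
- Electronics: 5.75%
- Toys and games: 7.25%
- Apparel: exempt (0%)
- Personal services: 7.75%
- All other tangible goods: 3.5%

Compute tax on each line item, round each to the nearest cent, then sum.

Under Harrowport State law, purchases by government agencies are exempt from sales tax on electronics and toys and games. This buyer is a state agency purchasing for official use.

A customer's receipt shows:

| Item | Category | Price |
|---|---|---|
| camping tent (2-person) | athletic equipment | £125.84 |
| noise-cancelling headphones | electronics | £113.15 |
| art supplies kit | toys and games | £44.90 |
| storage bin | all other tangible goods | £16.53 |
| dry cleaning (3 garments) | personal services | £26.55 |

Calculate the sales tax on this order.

Camping tent (2-person) £125.84: athletic equipment → 4% → £5.03
Noise-cancelling headphones £113.15: electronics, buyer-exempt → 0% → £0.00
Art supplies kit £44.90: toys and games, buyer-exempt → 0% → £0.00
Storage bin £16.53: all other tangible goods → 3.5% → £0.58
Dry cleaning (3 garments) £26.55: personal services → 7.75% → £2.06
Total tax = £5.03 + £0.58 + £2.06 = £7.67

£7.67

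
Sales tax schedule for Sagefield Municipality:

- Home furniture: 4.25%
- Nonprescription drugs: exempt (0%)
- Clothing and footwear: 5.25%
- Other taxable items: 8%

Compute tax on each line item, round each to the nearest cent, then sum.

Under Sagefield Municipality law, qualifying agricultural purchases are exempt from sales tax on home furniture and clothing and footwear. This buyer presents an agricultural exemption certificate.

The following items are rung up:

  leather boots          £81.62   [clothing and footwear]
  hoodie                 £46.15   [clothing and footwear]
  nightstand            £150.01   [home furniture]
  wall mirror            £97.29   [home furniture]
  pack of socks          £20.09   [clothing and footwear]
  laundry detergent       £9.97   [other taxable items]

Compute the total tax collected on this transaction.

Leather boots £81.62: clothing and footwear, buyer-exempt → 0% → £0.00
Hoodie £46.15: clothing and footwear, buyer-exempt → 0% → £0.00
Nightstand £150.01: home furniture, buyer-exempt → 0% → £0.00
Wall mirror £97.29: home furniture, buyer-exempt → 0% → £0.00
Pack of socks £20.09: clothing and footwear, buyer-exempt → 0% → £0.00
Laundry detergent £9.97: other taxable items → 8% → £0.80
Total tax = £0.80

£0.80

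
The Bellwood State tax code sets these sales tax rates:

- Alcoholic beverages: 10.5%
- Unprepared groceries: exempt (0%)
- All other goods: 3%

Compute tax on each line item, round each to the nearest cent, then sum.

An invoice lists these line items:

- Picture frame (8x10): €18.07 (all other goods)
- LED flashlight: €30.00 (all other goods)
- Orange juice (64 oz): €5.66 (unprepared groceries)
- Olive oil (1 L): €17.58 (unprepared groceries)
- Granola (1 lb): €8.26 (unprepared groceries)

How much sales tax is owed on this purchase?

€1.44

Picture frame (8x10) €18.07: all other goods → 3% → €0.54
LED flashlight €30.00: all other goods → 3% → €0.90
Orange juice (64 oz) €5.66: unprepared groceries → 0% → €0.00
Olive oil (1 L) €17.58: unprepared groceries → 0% → €0.00
Granola (1 lb) €8.26: unprepared groceries → 0% → €0.00
Total tax = €0.54 + €0.90 = €1.44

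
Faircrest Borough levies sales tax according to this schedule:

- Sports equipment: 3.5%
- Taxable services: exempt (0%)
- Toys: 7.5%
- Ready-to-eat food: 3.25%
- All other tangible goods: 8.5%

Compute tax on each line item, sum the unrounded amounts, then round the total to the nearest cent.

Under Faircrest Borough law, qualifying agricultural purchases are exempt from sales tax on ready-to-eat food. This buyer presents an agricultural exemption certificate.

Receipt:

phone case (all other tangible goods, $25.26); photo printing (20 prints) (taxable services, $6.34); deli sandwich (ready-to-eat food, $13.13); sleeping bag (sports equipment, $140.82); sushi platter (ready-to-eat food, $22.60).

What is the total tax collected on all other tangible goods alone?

$2.15

Phone case $25.26: all other tangible goods → 8.5% → $2.1471
Tax on all other tangible goods: unrounded sum = $2.1471 → $2.15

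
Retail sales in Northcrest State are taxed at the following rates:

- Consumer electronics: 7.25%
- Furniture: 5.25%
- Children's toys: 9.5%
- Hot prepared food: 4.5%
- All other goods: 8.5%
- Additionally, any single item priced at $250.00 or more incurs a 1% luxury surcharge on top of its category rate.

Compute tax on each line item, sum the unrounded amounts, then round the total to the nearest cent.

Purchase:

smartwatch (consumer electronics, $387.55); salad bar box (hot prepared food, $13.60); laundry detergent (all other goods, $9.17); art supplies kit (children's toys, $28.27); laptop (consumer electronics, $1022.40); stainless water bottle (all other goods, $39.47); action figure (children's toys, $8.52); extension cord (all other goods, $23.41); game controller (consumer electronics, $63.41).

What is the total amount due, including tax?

$1726.95

Smartwatch $387.55: consumer electronics → 7.25% + 1% surcharge = 8.25% → $31.972875
Salad bar box $13.60: hot prepared food → 4.5% → $0.612
Laundry detergent $9.17: all other goods → 8.5% → $0.77945
Art supplies kit $28.27: children's toys → 9.5% → $2.68565
Laptop $1022.40: consumer electronics → 7.25% + 1% surcharge = 8.25% → $84.348
Stainless water bottle $39.47: all other goods → 8.5% → $3.35495
Action figure $8.52: children's toys → 9.5% → $0.8094
Extension cord $23.41: all other goods → 8.5% → $1.98985
Game controller $63.41: consumer electronics → 7.25% → $4.597225
Subtotal = $1595.80; unrounded tax = $131.1494 → $131.15; total due = $1726.95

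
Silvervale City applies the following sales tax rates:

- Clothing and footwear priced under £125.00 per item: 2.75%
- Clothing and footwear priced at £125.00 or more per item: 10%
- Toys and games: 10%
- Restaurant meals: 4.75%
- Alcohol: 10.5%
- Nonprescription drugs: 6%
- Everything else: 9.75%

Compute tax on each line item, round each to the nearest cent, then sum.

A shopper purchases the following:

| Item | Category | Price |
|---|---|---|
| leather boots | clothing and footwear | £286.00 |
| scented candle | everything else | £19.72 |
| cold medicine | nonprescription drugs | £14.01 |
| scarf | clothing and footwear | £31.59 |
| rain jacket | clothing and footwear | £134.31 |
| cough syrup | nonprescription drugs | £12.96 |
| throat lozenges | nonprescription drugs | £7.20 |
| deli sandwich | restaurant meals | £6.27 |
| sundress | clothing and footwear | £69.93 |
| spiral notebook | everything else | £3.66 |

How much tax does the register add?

£49.45

Leather boots £286.00: clothing and footwear, £125.00 or more → 10% → £28.60
Scented candle £19.72: everything else → 9.75% → £1.92
Cold medicine £14.01: nonprescription drugs → 6% → £0.84
Scarf £31.59: clothing and footwear, under £125.00 → 2.75% → £0.87
Rain jacket £134.31: clothing and footwear, £125.00 or more → 10% → £13.43
Cough syrup £12.96: nonprescription drugs → 6% → £0.78
Throat lozenges £7.20: nonprescription drugs → 6% → £0.43
Deli sandwich £6.27: restaurant meals → 4.75% → £0.30
Sundress £69.93: clothing and footwear, under £125.00 → 2.75% → £1.92
Spiral notebook £3.66: everything else → 9.75% → £0.36
Total tax = £28.60 + £1.92 + £0.84 + £0.87 + £13.43 + £0.78 + £0.43 + £0.30 + £1.92 + £0.36 = £49.45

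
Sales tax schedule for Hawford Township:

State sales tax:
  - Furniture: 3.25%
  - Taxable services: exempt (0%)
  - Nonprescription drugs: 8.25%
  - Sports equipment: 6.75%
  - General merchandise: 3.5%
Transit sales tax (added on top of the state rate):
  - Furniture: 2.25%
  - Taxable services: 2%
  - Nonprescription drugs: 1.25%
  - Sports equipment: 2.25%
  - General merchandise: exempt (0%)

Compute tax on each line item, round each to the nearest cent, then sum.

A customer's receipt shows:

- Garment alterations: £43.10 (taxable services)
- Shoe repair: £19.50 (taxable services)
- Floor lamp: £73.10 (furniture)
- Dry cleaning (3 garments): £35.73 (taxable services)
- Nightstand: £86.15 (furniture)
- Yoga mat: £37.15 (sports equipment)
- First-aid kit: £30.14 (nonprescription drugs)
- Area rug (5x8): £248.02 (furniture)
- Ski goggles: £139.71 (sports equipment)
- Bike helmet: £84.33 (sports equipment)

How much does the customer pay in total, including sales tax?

Garment alterations £43.10: taxable services → 0% + 2% transit = 2% → £0.86
Shoe repair £19.50: taxable services → 0% + 2% transit = 2% → £0.39
Floor lamp £73.10: furniture → 3.25% + 2.25% transit = 5.5% → £4.02
Dry cleaning (3 garments) £35.73: taxable services → 0% + 2% transit = 2% → £0.71
Nightstand £86.15: furniture → 3.25% + 2.25% transit = 5.5% → £4.74
Yoga mat £37.15: sports equipment → 6.75% + 2.25% transit = 9% → £3.34
First-aid kit £30.14: nonprescription drugs → 8.25% + 1.25% transit = 9.5% → £2.86
Area rug (5x8) £248.02: furniture → 3.25% + 2.25% transit = 5.5% → £13.64
Ski goggles £139.71: sports equipment → 6.75% + 2.25% transit = 9% → £12.57
Bike helmet £84.33: sports equipment → 6.75% + 2.25% transit = 9% → £7.59
Subtotal = £796.93; tax = £50.72; total due = £847.65

£847.65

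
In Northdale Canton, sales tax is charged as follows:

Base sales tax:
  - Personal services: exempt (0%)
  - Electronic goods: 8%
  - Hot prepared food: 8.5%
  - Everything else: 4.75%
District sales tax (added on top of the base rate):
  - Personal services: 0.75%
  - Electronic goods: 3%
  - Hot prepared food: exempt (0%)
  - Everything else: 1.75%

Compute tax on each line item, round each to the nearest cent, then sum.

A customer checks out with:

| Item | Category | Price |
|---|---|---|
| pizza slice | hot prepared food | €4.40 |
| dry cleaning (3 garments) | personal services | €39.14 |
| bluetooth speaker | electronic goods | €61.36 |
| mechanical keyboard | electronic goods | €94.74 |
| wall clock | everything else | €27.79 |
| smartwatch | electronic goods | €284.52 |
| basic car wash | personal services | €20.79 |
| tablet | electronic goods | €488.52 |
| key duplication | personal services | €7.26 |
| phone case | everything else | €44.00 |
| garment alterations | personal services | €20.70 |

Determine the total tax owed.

€107.91

Pizza slice €4.40: hot prepared food → 8.5% + 0% district = 8.5% → €0.37
Dry cleaning (3 garments) €39.14: personal services → 0% + 0.75% district = 0.75% → €0.29
Bluetooth speaker €61.36: electronic goods → 8% + 3% district = 11% → €6.75
Mechanical keyboard €94.74: electronic goods → 8% + 3% district = 11% → €10.42
Wall clock €27.79: everything else → 4.75% + 1.75% district = 6.5% → €1.81
Smartwatch €284.52: electronic goods → 8% + 3% district = 11% → €31.30
Basic car wash €20.79: personal services → 0% + 0.75% district = 0.75% → €0.16
Tablet €488.52: electronic goods → 8% + 3% district = 11% → €53.74
Key duplication €7.26: personal services → 0% + 0.75% district = 0.75% → €0.05
Phone case €44.00: everything else → 4.75% + 1.75% district = 6.5% → €2.86
Garment alterations €20.70: personal services → 0% + 0.75% district = 0.75% → €0.16
Total tax = €0.37 + €0.29 + €6.75 + €10.42 + €1.81 + €31.30 + €0.16 + €53.74 + €0.05 + €2.86 + €0.16 = €107.91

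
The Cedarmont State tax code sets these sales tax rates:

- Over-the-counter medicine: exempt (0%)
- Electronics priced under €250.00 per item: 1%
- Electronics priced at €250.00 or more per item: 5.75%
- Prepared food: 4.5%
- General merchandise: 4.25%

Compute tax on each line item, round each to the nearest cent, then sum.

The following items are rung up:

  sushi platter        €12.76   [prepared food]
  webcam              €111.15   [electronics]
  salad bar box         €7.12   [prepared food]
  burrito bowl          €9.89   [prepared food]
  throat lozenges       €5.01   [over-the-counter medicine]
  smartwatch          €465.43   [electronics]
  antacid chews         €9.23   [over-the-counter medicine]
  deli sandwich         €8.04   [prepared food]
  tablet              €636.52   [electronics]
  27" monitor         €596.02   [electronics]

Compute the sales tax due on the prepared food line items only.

€1.70

Sushi platter €12.76: prepared food → 4.5% → €0.57
Salad bar box €7.12: prepared food → 4.5% → €0.32
Burrito bowl €9.89: prepared food → 4.5% → €0.45
Deli sandwich €8.04: prepared food → 4.5% → €0.36
Tax on prepared food = €0.57 + €0.32 + €0.45 + €0.36 = €1.70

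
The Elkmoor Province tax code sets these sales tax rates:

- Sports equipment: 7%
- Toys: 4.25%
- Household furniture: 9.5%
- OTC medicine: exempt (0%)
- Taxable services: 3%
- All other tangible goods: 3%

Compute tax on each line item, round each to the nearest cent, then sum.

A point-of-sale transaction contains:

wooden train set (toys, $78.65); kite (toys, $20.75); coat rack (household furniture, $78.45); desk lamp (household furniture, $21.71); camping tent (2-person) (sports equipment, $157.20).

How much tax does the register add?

$24.73

Wooden train set $78.65: toys → 4.25% → $3.34
Kite $20.75: toys → 4.25% → $0.88
Coat rack $78.45: household furniture → 9.5% → $7.45
Desk lamp $21.71: household furniture → 9.5% → $2.06
Camping tent (2-person) $157.20: sports equipment → 7% → $11.00
Total tax = $3.34 + $0.88 + $7.45 + $2.06 + $11.00 = $24.73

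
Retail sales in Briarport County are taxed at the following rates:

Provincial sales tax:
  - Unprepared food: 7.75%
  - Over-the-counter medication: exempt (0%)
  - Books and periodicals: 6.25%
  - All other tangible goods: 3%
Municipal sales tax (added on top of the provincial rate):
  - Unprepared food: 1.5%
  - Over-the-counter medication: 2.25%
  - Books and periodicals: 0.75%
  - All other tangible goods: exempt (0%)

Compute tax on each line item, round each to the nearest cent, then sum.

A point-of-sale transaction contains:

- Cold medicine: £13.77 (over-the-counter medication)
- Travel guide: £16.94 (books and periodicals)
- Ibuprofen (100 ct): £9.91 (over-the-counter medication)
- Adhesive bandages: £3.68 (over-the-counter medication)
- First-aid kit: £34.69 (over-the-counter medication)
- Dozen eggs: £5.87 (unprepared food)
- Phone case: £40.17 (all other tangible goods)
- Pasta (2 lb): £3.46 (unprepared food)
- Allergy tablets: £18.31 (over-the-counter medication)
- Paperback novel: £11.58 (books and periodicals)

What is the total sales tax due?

£5.87

Cold medicine £13.77: over-the-counter medication → 0% + 2.25% municipal = 2.25% → £0.31
Travel guide £16.94: books and periodicals → 6.25% + 0.75% municipal = 7% → £1.19
Ibuprofen (100 ct) £9.91: over-the-counter medication → 0% + 2.25% municipal = 2.25% → £0.22
Adhesive bandages £3.68: over-the-counter medication → 0% + 2.25% municipal = 2.25% → £0.08
First-aid kit £34.69: over-the-counter medication → 0% + 2.25% municipal = 2.25% → £0.78
Dozen eggs £5.87: unprepared food → 7.75% + 1.5% municipal = 9.25% → £0.54
Phone case £40.17: all other tangible goods → 3% + 0% municipal = 3% → £1.21
Pasta (2 lb) £3.46: unprepared food → 7.75% + 1.5% municipal = 9.25% → £0.32
Allergy tablets £18.31: over-the-counter medication → 0% + 2.25% municipal = 2.25% → £0.41
Paperback novel £11.58: books and periodicals → 6.25% + 0.75% municipal = 7% → £0.81
Total tax = £0.31 + £1.19 + £0.22 + £0.08 + £0.78 + £0.54 + £1.21 + £0.32 + £0.41 + £0.81 = £5.87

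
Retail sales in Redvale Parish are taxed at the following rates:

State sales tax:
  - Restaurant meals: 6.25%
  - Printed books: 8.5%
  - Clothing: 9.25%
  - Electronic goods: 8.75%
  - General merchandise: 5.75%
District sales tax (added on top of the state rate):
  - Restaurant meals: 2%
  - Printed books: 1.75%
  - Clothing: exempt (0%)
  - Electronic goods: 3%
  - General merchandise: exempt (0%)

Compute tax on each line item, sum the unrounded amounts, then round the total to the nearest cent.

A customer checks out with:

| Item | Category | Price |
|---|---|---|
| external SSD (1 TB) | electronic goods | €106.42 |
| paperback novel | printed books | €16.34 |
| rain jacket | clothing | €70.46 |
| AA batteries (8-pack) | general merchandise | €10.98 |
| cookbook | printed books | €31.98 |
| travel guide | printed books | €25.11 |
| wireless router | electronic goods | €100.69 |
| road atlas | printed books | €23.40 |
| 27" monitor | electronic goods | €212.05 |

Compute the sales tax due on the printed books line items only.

Paperback novel €16.34: printed books → 8.5% + 1.75% district = 10.25% → €1.67485
Cookbook €31.98: printed books → 8.5% + 1.75% district = 10.25% → €3.27795
Travel guide €25.11: printed books → 8.5% + 1.75% district = 10.25% → €2.573775
Road atlas €23.40: printed books → 8.5% + 1.75% district = 10.25% → €2.3985
Tax on printed books: unrounded sum = €9.925075 → €9.93

€9.93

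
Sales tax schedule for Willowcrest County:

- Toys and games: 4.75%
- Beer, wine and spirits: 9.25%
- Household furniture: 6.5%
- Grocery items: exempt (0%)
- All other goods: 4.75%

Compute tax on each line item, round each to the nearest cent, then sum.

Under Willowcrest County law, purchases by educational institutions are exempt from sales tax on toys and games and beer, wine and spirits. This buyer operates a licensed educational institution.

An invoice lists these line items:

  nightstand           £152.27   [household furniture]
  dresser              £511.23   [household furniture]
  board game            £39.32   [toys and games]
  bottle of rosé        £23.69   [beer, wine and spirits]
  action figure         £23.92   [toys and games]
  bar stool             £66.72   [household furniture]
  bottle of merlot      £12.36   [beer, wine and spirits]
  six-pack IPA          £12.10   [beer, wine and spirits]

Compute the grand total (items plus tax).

£889.08

Nightstand £152.27: household furniture → 6.5% → £9.90
Dresser £511.23: household furniture → 6.5% → £33.23
Board game £39.32: toys and games, buyer-exempt → 0% → £0.00
Bottle of rosé £23.69: beer, wine and spirits, buyer-exempt → 0% → £0.00
Action figure £23.92: toys and games, buyer-exempt → 0% → £0.00
Bar stool £66.72: household furniture → 6.5% → £4.34
Bottle of merlot £12.36: beer, wine and spirits, buyer-exempt → 0% → £0.00
Six-pack IPA £12.10: beer, wine and spirits, buyer-exempt → 0% → £0.00
Subtotal = £841.61; tax = £47.47; total due = £889.08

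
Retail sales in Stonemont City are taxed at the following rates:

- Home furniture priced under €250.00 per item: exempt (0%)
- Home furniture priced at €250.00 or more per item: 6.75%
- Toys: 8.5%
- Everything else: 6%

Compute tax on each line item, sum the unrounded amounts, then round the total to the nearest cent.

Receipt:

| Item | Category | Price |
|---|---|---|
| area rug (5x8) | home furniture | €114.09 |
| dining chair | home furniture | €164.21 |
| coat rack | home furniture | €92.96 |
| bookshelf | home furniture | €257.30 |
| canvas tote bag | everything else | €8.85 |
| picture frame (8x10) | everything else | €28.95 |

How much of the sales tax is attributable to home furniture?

Area rug (5x8) €114.09: home furniture, under €250.00 → 0% → €0.00
Dining chair €164.21: home furniture, under €250.00 → 0% → €0.00
Coat rack €92.96: home furniture, under €250.00 → 0% → €0.00
Bookshelf €257.30: home furniture, €250.00 or more → 6.75% → €17.36775
Tax on home furniture: unrounded sum = €17.36775 → €17.37

€17.37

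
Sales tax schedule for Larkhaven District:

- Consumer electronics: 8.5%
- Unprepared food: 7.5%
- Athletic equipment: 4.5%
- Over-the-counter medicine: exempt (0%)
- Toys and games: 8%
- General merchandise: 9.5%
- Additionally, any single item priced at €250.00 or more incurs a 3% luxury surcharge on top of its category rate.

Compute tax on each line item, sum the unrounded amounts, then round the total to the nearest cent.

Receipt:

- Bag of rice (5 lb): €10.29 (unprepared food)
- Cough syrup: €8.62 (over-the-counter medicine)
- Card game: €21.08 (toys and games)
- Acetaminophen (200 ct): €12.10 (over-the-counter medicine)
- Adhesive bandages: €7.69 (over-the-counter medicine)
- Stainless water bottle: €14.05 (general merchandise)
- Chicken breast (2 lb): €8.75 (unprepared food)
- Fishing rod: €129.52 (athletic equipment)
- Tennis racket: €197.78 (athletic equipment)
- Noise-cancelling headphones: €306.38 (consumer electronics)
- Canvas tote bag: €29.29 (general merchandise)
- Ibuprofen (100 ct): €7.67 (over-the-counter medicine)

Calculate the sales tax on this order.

Bag of rice (5 lb) €10.29: unprepared food → 7.5% → €0.77175
Cough syrup €8.62: over-the-counter medicine → 0% → €0.00
Card game €21.08: toys and games → 8% → €1.6864
Acetaminophen (200 ct) €12.10: over-the-counter medicine → 0% → €0.00
Adhesive bandages €7.69: over-the-counter medicine → 0% → €0.00
Stainless water bottle €14.05: general merchandise → 9.5% → €1.33475
Chicken breast (2 lb) €8.75: unprepared food → 7.5% → €0.65625
Fishing rod €129.52: athletic equipment → 4.5% → €5.8284
Tennis racket €197.78: athletic equipment → 4.5% → €8.9001
Noise-cancelling headphones €306.38: consumer electronics → 8.5% + 3% surcharge = 11.5% → €35.2337
Canvas tote bag €29.29: general merchandise → 9.5% → €2.78255
Ibuprofen (100 ct) €7.67: over-the-counter medicine → 0% → €0.00
Unrounded tax sum = €57.1939 → €57.19

€57.19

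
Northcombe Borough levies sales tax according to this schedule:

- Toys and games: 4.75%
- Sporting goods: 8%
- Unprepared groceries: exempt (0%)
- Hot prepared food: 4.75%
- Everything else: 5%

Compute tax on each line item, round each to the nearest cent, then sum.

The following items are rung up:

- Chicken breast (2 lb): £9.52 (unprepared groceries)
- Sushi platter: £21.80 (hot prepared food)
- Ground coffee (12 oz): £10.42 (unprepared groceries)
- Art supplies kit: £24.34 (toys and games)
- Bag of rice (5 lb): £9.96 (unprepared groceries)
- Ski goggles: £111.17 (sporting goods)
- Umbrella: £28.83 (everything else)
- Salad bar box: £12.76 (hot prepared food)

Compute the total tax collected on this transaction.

Chicken breast (2 lb) £9.52: unprepared groceries → 0% → £0.00
Sushi platter £21.80: hot prepared food → 4.75% → £1.04
Ground coffee (12 oz) £10.42: unprepared groceries → 0% → £0.00
Art supplies kit £24.34: toys and games → 4.75% → £1.16
Bag of rice (5 lb) £9.96: unprepared groceries → 0% → £0.00
Ski goggles £111.17: sporting goods → 8% → £8.89
Umbrella £28.83: everything else → 5% → £1.44
Salad bar box £12.76: hot prepared food → 4.75% → £0.61
Total tax = £1.04 + £1.16 + £8.89 + £1.44 + £0.61 = £13.14

£13.14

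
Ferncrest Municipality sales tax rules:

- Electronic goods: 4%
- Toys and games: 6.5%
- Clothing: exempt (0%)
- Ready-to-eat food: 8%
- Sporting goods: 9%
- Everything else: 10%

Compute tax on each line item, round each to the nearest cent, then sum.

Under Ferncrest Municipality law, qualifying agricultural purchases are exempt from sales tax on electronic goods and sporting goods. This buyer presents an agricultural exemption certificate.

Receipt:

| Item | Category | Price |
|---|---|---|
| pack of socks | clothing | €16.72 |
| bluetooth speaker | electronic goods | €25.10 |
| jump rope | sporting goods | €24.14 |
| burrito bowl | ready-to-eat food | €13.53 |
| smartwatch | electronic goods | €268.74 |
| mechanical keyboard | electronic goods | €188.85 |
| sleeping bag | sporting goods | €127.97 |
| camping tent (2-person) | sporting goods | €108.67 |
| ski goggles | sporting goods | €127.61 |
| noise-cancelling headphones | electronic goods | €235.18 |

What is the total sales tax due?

€1.08

Pack of socks €16.72: clothing → 0% → €0.00
Bluetooth speaker €25.10: electronic goods, buyer-exempt → 0% → €0.00
Jump rope €24.14: sporting goods, buyer-exempt → 0% → €0.00
Burrito bowl €13.53: ready-to-eat food → 8% → €1.08
Smartwatch €268.74: electronic goods, buyer-exempt → 0% → €0.00
Mechanical keyboard €188.85: electronic goods, buyer-exempt → 0% → €0.00
Sleeping bag €127.97: sporting goods, buyer-exempt → 0% → €0.00
Camping tent (2-person) €108.67: sporting goods, buyer-exempt → 0% → €0.00
Ski goggles €127.61: sporting goods, buyer-exempt → 0% → €0.00
Noise-cancelling headphones €235.18: electronic goods, buyer-exempt → 0% → €0.00
Total tax = €1.08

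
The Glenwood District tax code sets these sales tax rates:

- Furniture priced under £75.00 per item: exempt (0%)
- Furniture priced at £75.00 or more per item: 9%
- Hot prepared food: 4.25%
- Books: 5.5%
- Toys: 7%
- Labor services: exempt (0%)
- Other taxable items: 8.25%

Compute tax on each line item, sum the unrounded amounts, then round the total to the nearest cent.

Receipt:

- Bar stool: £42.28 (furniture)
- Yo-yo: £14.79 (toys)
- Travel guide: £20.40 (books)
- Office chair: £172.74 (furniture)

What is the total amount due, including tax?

£267.91

Bar stool £42.28: furniture, under £75.00 → 0% → £0.00
Yo-yo £14.79: toys → 7% → £1.0353
Travel guide £20.40: books → 5.5% → £1.122
Office chair £172.74: furniture, £75.00 or more → 9% → £15.5466
Subtotal = £250.21; unrounded tax = £17.7039 → £17.70; total due = £267.91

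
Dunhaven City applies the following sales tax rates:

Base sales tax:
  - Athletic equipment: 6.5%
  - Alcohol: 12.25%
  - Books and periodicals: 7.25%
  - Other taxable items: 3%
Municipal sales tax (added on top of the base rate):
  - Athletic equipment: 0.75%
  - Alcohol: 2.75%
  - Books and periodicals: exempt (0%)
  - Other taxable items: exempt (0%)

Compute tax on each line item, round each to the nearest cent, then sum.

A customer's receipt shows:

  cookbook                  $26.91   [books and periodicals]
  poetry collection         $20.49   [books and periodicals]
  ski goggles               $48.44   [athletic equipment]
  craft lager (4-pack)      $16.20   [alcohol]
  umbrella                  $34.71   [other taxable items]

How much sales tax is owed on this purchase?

$10.42

Cookbook $26.91: books and periodicals → 7.25% + 0% municipal = 7.25% → $1.95
Poetry collection $20.49: books and periodicals → 7.25% + 0% municipal = 7.25% → $1.49
Ski goggles $48.44: athletic equipment → 6.5% + 0.75% municipal = 7.25% → $3.51
Craft lager (4-pack) $16.20: alcohol → 12.25% + 2.75% municipal = 15% → $2.43
Umbrella $34.71: other taxable items → 3% + 0% municipal = 3% → $1.04
Total tax = $1.95 + $1.49 + $3.51 + $2.43 + $1.04 = $10.42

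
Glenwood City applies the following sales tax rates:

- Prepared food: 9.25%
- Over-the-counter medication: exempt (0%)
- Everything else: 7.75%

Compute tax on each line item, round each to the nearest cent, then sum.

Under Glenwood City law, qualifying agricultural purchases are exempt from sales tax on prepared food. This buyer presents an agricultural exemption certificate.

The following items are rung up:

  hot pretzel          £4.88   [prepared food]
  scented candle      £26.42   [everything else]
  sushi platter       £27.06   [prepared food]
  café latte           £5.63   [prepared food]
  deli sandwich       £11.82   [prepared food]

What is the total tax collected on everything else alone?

Scented candle £26.42: everything else → 7.75% → £2.05
Tax on everything else = £2.05

£2.05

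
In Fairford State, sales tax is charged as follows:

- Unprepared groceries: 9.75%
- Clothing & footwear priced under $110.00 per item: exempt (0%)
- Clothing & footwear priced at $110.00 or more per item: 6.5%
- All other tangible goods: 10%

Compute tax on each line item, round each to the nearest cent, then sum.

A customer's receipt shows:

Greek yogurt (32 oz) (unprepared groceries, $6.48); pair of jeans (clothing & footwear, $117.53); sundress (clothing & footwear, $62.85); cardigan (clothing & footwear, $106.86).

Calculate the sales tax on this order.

$8.27

Greek yogurt (32 oz) $6.48: unprepared groceries → 9.75% → $0.63
Pair of jeans $117.53: clothing & footwear, $110.00 or more → 6.5% → $7.64
Sundress $62.85: clothing & footwear, under $110.00 → 0% → $0.00
Cardigan $106.86: clothing & footwear, under $110.00 → 0% → $0.00
Total tax = $0.63 + $7.64 = $8.27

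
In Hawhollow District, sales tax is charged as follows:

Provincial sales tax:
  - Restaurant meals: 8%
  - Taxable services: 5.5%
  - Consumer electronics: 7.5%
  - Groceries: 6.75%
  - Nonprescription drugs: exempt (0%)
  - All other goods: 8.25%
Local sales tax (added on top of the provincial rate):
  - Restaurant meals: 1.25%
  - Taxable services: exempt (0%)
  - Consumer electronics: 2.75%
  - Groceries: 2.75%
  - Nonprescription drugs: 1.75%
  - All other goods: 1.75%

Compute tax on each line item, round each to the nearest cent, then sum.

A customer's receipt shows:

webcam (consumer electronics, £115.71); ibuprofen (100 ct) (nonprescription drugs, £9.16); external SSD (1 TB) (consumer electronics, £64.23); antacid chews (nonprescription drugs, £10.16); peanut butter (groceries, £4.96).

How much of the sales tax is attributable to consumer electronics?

Webcam £115.71: consumer electronics → 7.5% + 2.75% local = 10.25% → £11.86
External SSD (1 TB) £64.23: consumer electronics → 7.5% + 2.75% local = 10.25% → £6.58
Tax on consumer electronics = £11.86 + £6.58 = £18.44

£18.44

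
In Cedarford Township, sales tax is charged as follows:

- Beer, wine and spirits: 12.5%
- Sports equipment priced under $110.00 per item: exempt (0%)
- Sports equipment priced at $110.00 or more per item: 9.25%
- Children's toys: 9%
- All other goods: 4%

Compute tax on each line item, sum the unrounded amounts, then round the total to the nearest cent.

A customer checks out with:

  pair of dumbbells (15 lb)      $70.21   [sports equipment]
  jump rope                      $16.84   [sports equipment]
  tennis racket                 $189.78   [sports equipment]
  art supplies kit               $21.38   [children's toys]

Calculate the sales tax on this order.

Pair of dumbbells (15 lb) $70.21: sports equipment, under $110.00 → 0% → $0.00
Jump rope $16.84: sports equipment, under $110.00 → 0% → $0.00
Tennis racket $189.78: sports equipment, $110.00 or more → 9.25% → $17.55465
Art supplies kit $21.38: children's toys → 9% → $1.9242
Unrounded tax sum = $19.47885 → $19.48

$19.48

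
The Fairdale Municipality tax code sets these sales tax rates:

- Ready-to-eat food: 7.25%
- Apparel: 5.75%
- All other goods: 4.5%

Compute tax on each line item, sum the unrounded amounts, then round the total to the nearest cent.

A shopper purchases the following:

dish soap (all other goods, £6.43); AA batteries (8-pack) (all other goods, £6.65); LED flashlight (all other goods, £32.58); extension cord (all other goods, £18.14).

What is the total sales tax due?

£2.87

Dish soap £6.43: all other goods → 4.5% → £0.28935
AA batteries (8-pack) £6.65: all other goods → 4.5% → £0.29925
LED flashlight £32.58: all other goods → 4.5% → £1.4661
Extension cord £18.14: all other goods → 4.5% → £0.8163
Unrounded tax sum = £2.871 → £2.87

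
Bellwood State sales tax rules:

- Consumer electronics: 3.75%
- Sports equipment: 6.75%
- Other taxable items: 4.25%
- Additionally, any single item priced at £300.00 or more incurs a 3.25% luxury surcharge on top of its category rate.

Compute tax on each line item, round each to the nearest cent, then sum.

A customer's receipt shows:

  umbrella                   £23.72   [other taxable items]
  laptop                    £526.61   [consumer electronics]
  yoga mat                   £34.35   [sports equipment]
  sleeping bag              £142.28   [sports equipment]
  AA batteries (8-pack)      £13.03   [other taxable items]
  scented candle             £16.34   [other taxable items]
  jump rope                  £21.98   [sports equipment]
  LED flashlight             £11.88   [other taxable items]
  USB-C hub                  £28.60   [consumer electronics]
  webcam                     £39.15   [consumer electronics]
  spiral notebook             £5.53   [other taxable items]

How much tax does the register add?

Umbrella £23.72: other taxable items → 4.25% → £1.01
Laptop £526.61: consumer electronics → 3.75% + 3.25% surcharge = 7% → £36.86
Yoga mat £34.35: sports equipment → 6.75% → £2.32
Sleeping bag £142.28: sports equipment → 6.75% → £9.60
AA batteries (8-pack) £13.03: other taxable items → 4.25% → £0.55
Scented candle £16.34: other taxable items → 4.25% → £0.69
Jump rope £21.98: sports equipment → 6.75% → £1.48
LED flashlight £11.88: other taxable items → 4.25% → £0.50
USB-C hub £28.60: consumer electronics → 3.75% → £1.07
Webcam £39.15: consumer electronics → 3.75% → £1.47
Spiral notebook £5.53: other taxable items → 4.25% → £0.24
Total tax = £1.01 + £36.86 + £2.32 + £9.60 + £0.55 + £0.69 + £1.48 + £0.50 + £1.07 + £1.47 + £0.24 = £55.79

£55.79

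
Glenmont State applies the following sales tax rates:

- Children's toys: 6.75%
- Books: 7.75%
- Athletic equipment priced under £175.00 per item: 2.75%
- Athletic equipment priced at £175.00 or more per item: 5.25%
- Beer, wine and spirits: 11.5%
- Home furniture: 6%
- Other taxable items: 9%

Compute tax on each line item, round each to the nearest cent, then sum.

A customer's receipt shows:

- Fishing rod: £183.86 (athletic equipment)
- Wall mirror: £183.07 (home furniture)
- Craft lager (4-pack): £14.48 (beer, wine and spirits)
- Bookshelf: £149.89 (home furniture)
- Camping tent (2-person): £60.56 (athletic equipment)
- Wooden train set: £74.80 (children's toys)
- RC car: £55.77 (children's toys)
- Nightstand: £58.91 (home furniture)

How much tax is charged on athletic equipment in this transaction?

Fishing rod £183.86: athletic equipment, £175.00 or more → 5.25% → £9.65
Camping tent (2-person) £60.56: athletic equipment, under £175.00 → 2.75% → £1.67
Tax on athletic equipment = £9.65 + £1.67 = £11.32

£11.32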